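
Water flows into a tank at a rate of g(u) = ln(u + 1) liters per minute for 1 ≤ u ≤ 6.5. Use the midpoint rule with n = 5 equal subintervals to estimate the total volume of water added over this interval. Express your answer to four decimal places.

Δu = (6.5 − 1)/5 = 1.1.
Midpoints: 1.55, 2.65, 3.75, 4.85, 5.95.
g(1.55) ≈ 0.9361, g(2.65) ≈ 1.2947, g(3.75) ≈ 1.5581, g(4.85) ≈ 1.7664, g(5.95) ≈ 1.9387.
Sum = Δu · [g(1.55) + g(2.65) + g(3.75) + g(4.85) + g(5.95)].
Sum ≈ 8.2436.

8.2436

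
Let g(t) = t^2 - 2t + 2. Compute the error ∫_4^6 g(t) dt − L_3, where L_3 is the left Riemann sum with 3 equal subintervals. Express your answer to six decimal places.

5.185185

Exact integral: ∫_4^6 g(t) dt ≈ 34.66666667.
L_3 ≈ 29.48148148.
Error ≈ 34.66666667 − 29.48148148 ≈ 5.185185.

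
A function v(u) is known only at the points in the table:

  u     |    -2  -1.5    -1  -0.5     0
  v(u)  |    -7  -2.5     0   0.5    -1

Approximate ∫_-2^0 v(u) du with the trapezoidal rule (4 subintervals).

Δu = 0.5.
T_4 = (0.5/2)·[(-7) + 2·(-2.5) + 2·0 + 2·0.5 + (-1)] = -3.

-3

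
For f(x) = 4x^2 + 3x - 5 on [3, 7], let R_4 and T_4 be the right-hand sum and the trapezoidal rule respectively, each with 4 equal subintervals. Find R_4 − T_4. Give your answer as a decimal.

86

R_4 = 550.
T_4 = 464.
R_4 − T_4 = 86.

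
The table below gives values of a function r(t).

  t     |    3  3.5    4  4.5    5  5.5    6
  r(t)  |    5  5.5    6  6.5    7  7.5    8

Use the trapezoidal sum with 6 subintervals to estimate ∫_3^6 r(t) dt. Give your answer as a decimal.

19.5

Δt = 0.5.
T_6 = (0.5/2)·[5 + 2·5.5 + 2·6 + 2·6.5 + 2·7 + 2·7.5 + 8] = 19.5.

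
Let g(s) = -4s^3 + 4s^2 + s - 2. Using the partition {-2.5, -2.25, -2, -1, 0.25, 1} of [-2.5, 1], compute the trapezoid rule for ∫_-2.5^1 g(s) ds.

Subinterval widths: 0.25, 0.25, 1, 1.25, 0.75.
g(-2.5) = 83, g(-2.25) = 61.5625, g(-2) = 44, g(-1) = 5, g(0.25) = -1.5625, g(1) = -1.
On each subinterval the trapezoid contributes (Δs_i/2)·[g(s_{i-1}) + g(s_i)].
Sum = 56.953125.

56.953125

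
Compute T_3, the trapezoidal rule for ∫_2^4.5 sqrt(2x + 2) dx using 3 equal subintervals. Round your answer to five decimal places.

7.25582

Δx = (4.5 − 2)/3 = 5/6.
f(2) ≈ 2.44949, f(17/6) ≈ 2.76887, f(11/3) ≈ 3.05505, f(4.5) ≈ 3.31662.
T_3 = (Δx/2)·[f(x_0) + 2f(x_1) + 2f(x_2) + f(x_3)].
Sum ≈ 7.25582.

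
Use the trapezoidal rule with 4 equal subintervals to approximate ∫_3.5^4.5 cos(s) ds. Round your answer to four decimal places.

-0.6235

Δs = (4.5 − 3.5)/4 = 0.25.
f(3.5) ≈ -0.9365, f(3.75) ≈ -0.8206, f(4) ≈ -0.6536, f(4.25) ≈ -0.4461, f(4.5) ≈ -0.2108.
T_4 = (Δs/2)·[f(s_0) + 2f(s_1) + 2f(s_2) + 2f(s_3) + f(s_4)].
Sum ≈ -0.6235.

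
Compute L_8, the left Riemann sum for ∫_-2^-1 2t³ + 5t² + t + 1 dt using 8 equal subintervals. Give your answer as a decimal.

3.65625

Δt = (-1 − (-2))/8 = 0.125.
Left endpoints: -2, -1.875, -1.75, -1.625, -1.5, -1.375, -1.25, -1.125.
f(-2) = 3, f(-1.875) = 3.51953125, f(-1.75) = 3.84375, f(-1.625) = 3.99609375, f(-1.5) = 4, f(-1.375) = 3.87890625, f(-1.25) = 3.65625, f(-1.125) = 3.35546875.
Sum = Δt · [f(-2) + f(-1.875) + f(-1.75) + ...].
Sum = 3.65625.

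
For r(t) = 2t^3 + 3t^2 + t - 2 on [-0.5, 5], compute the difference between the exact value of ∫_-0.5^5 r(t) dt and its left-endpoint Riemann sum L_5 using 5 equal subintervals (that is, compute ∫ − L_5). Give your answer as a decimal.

Exact integral: ∫_-0.5^5 r(t) dt = 438.96875.
L_5 = 275.77.
Error = 438.96875 − 275.77 = 163.19875.

163.19875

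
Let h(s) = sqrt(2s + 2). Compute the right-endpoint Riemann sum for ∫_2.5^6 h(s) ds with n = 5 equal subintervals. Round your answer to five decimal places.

11.66670

Δs = (6 − 2.5)/5 = 0.7.
Right endpoints: 3.2, 3.9, 4.6, 5.3, 6.
h(3.2) ≈ 2.89828, h(3.9) ≈ 3.13050, h(4.6) ≈ 3.34664, h(5.3) ≈ 3.54965, h(6) ≈ 3.74166.
Sum = Δs · [h(3.2) + h(3.9) + h(4.6) + h(5.3) + h(6)].
Sum ≈ 11.66670.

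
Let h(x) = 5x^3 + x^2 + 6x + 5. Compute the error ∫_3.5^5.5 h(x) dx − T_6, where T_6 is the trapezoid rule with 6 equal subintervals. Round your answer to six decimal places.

-2.537037

Exact integral: ∫_3.5^5.5 h(x) dx ≈ 1061.41666667.
T_6 ≈ 1063.95370370.
Error ≈ 1061.41666667 − 1063.95370370 ≈ -2.537037.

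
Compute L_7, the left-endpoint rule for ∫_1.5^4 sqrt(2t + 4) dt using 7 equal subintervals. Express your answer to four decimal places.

7.5359

Δt = (4 − 1.5)/7 = 5/14.
Left endpoints: 1.5, 13/7, 31/14, 18/7, 41/14, 23/7, 51/14.
f(1.5) ≈ 2.6458, f(13/7) ≈ 2.7775, f(31/14) ≈ 2.9032, f(18/7) ≈ 3.0237, f(41/14) ≈ 3.1396, f(23/7) ≈ 3.2514, f(51/14) ≈ 3.3594.
Sum = Δt · [f(1.5) + f(13/7) + f(31/14) + ...].
Sum ≈ 7.5359.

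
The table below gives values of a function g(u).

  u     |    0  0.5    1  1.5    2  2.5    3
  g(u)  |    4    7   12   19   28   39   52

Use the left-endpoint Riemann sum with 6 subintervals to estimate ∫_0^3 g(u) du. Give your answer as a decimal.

Δu = 0.5.
Sum = 0.5·[4 + 7 + 12 + 19 + 28 + 39] = 54.5.

54.5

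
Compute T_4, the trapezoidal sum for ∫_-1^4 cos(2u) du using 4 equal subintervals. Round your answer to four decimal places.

0.3943

Δu = (4 − (-1))/4 = 1.25.
f(-1) ≈ -0.4161, f(0.25) ≈ 0.8776, f(1.5) ≈ -0.9900, f(2.75) ≈ 0.7087, f(4) ≈ -0.1455.
T_4 = (Δu/2)·[f(u_0) + 2f(u_1) + 2f(u_2) + 2f(u_3) + f(u_4)].
Sum ≈ 0.3943.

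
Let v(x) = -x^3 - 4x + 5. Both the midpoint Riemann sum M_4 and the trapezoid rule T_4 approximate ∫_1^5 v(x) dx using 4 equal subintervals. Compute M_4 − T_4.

9

M_4 = -181.
T_4 = -190.
M_4 − T_4 = 9.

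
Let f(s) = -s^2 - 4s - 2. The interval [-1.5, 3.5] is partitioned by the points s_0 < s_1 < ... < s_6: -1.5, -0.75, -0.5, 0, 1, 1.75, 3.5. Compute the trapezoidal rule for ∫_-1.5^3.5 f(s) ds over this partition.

-46.640625

Subinterval widths: 0.75, 0.25, 0.5, 1, 0.75, 1.75.
f(-1.5) = 1.75, f(-0.75) = 0.4375, f(-0.5) = -0.25, f(0) = -2, f(1) = -7, f(1.75) = -12.0625, f(3.5) = -28.25.
On each subinterval the trapezoid contributes (Δs_i/2)·[f(s_{i-1}) + f(s_i)].
Sum = -46.640625.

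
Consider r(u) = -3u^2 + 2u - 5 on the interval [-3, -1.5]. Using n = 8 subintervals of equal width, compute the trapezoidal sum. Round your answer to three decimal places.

-37.901

Δu = (-1.5 − (-3))/8 = 0.1875.
r(-3) = -38, r(-2.8125) = -34.35546875, r(-2.625) = -30.921875, r(-2.4375) = -27.69921875, r(-2.25) = -24.6875, r(-2.0625) = -21.88671875, r(-1.875) = -19.296875, r(-1.6875) = -16.91796875, r(-1.5) = -14.75.
T_8 = (Δu/2)·[r(u_0) + 2r(u_1) + ... + 2r(u_{7}) + r(u_8)].
Sum ≈ -37.901.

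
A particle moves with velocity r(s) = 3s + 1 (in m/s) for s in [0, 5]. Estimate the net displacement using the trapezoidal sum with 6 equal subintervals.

Δs = (5 − 0)/6 = 5/6.
r(0) = 1, r(5/6) = 3.5, r(5/3) = 6, r(2.5) = 8.5, r(10/3) = 11, r(25/6) = 13.5, r(5) = 16.
T_6 = (Δs/2)·[r(s_0) + 2r(s_1) + ... + 2r(s_{5}) + r(s_6)].
Sum = 42.5.

42.5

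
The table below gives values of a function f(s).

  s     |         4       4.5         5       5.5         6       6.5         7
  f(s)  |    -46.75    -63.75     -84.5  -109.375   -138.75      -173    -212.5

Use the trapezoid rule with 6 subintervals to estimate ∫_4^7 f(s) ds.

-349.5

Δs = 0.5.
T_6 = (0.5/2)·[(-46.75) + 2·(-63.75) + 2·(-84.5) + 2·(-109.375) + 2·(-138.75) + 2·(-173) + (-212.5)] = -349.5.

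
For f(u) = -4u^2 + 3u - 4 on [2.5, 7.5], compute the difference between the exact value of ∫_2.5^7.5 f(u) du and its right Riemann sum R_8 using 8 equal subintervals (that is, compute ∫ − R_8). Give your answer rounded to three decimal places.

59.115

Exact integral: ∫_2.5^7.5 f(u) du ≈ -486.66667.
R_8 = -545.78125.
Error ≈ -486.66667 − (-545.78125) ≈ 59.115.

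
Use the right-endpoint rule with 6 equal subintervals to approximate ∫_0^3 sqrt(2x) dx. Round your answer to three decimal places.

5.416

Δx = (3 − 0)/6 = 0.5.
Right endpoints: 0.5, 1, 1.5, 2, 2.5, 3.
f(0.5) ≈ 1.000, f(1) ≈ 1.414, f(1.5) ≈ 1.732, f(2) ≈ 2.000, f(2.5) ≈ 2.236, f(3) ≈ 2.449.
Sum = Δx · [f(0.5) + f(1) + f(1.5) + ...].
Sum ≈ 5.416.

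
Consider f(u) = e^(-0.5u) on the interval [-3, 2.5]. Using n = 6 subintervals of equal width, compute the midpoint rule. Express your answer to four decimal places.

8.3174

Δu = (2.5 − (-3))/6 = 11/12.
Midpoints: -61/24, -1.625, -17/24, 5/24, 1.125, 49/24.
f(-61/24) ≈ 3.5638, f(-1.625) ≈ 2.2535, f(-17/24) ≈ 1.4250, f(5/24) ≈ 0.9011, f(1.125) ≈ 0.5698, f(49/24) ≈ 0.3603.
Sum = Δu · [f(-61/24) + f(-1.625) + f(-17/24) + ...].
Sum ≈ 8.3174.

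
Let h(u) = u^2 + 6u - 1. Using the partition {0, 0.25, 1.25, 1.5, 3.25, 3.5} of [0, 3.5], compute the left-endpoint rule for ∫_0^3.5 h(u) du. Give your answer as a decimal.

27.53125

Subinterval widths: 0.25, 1, 0.25, 1.75, 0.25.
Left endpoints: 0, 0.25, 1.25, 1.5, 3.25.
h(0) = -1, h(0.25) = 0.5625, h(1.25) = 8.0625, h(1.5) = 10.25, h(3.25) = 29.0625.
Sum = Σ Δu_i · h(u_i).
Sum = 27.53125.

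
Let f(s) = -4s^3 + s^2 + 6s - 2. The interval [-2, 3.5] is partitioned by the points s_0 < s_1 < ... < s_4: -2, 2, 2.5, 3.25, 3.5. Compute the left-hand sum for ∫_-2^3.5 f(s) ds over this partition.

Subinterval widths: 4, 0.5, 0.75, 0.25.
Left endpoints: -2, 2, 2.5, 3.25.
f(-2) = 22, f(2) = -18, f(2.5) = -43.25, f(3.25) = -109.25.
Sum = Σ Δs_i · f(s_i).
Sum = 19.25.

19.25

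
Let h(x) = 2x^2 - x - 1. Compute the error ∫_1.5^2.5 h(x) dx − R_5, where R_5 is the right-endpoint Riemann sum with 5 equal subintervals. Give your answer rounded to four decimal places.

-0.7133

Exact integral: ∫_1.5^2.5 h(x) dx ≈ 5.166667.
R_5 = 5.88.
Error ≈ 5.166667 − 5.88 ≈ -0.7133.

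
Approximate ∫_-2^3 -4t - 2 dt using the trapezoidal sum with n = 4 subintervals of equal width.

Δt = (3 − (-2))/4 = 1.25.
f(-2) = 6, f(-0.75) = 1, f(0.5) = -4, f(1.75) = -9, f(3) = -14.
T_4 = (Δt/2)·[f(t_0) + 2f(t_1) + 2f(t_2) + 2f(t_3) + f(t_4)].
Sum = -20.

-20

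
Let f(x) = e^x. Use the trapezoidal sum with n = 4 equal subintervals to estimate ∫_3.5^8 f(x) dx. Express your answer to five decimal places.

Δx = (8 − 3.5)/4 = 1.125.
f(3.5) ≈ 33.11545, f(4.625) ≈ 102.00277, f(5.75) ≈ 314.19066, f(6.875) ≈ 967.77537, f(8) ≈ 2980.95799.
T_4 = (Δx/2)·[f(x_0) + 2f(x_1) + 2f(x_2) + 2f(x_3) + f(x_4)].
Sum ≈ 3252.38121.

3252.38121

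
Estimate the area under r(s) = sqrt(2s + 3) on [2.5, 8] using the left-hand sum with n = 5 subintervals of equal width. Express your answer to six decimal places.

Δs = (8 − 2.5)/5 = 1.1.
Left endpoints: 2.5, 3.6, 4.7, 5.8, 6.9.
r(2.5) ≈ 2.828427, r(3.6) ≈ 3.193744, r(4.7) ≈ 3.521363, r(5.8) ≈ 3.820995, r(6.9) ≈ 4.098780.
Sum = Δs · [r(2.5) + r(3.6) + r(4.7) + r(5.8) + r(6.9)].
Sum ≈ 19.209640.

19.209640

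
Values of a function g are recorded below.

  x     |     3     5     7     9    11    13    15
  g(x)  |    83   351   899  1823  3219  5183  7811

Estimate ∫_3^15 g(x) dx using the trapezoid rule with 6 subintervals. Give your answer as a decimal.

Δx = 2.
T_6 = (2/2)·[83 + 2·351 + 2·899 + 2·1823 + 2·3219 + 2·5183 + 7811] = 30844.

30844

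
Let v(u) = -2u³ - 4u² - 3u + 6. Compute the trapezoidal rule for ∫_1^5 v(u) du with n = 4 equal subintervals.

-504

Δu = (5 − 1)/4 = 1.
v(1) = -3, v(2) = -32, v(3) = -93, v(4) = -198, v(5) = -359.
T_4 = (Δu/2)·[v(u_0) + 2v(u_1) + 2v(u_2) + 2v(u_3) + v(u_4)].
Sum = -504.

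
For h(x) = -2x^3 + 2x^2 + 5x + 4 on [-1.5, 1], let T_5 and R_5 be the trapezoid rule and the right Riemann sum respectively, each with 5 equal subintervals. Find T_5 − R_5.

-0.3125

T_5 = 12.1875.
R_5 = 12.5.
T_5 − R_5 = -0.3125.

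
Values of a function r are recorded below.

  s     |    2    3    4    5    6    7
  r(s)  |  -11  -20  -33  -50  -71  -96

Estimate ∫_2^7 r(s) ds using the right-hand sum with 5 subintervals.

Δs = 1.
Sum = 1·[(-20) + (-33) + (-50) + (-71) + (-96)] = -270.

-270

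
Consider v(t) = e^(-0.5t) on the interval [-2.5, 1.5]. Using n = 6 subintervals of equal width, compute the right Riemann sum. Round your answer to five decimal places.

5.08575

Δt = (1.5 − (-2.5))/6 = 2/3.
Right endpoints: -11/6, -7/6, -0.5, 1/6, 5/6, 1.5.
v(-11/6) ≈ 2.50094, v(-7/6) ≈ 1.79200, v(-0.5) ≈ 1.28403, v(1/6) ≈ 0.92004, v(5/6) ≈ 0.65924, v(1.5) ≈ 0.47237.
Sum = Δt · [v(-11/6) + v(-7/6) + v(-0.5) + ...].
Sum ≈ 5.08575.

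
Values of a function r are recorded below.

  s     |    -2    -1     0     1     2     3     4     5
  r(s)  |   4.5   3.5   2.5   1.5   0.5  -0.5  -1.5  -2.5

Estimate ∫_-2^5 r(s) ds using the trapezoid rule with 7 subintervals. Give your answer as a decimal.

Δs = 1.
T_7 = (1/2)·[4.5 + 2·3.5 + 2·2.5 + 2·1.5 + 2·0.5 + 2·(-0.5) + 2·(-1.5) + (-2.5)] = 7.

7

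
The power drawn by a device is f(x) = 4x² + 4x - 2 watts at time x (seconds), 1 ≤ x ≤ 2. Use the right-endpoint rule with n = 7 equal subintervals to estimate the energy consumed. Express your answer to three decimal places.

14.490

Δx = (2 − 1)/7 = 1/7.
Right endpoints: 8/7, 9/7, 10/7, 11/7, 12/7, 13/7, 2.
f(8/7) = 382/49, f(9/7) = 478/49, f(10/7) = 582/49, f(11/7) = 694/49, f(12/7) = 814/49, f(13/7) = 942/49, f(2) = 22.
Sum = Δx · [f(8/7) + f(9/7) + f(10/7) + ...].
Sum ≈ 14.490.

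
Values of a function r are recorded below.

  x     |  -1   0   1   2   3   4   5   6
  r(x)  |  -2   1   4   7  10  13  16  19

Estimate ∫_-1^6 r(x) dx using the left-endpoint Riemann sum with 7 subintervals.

Δx = 1.
Sum = 1·[(-2) + 1 + 4 + 7 + 10 + 13 + 16] = 49.

49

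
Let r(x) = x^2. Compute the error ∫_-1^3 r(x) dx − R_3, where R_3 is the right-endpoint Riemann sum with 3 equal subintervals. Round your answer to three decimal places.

Exact integral: ∫_-1^3 r(x) dx ≈ 9.33333.
R_3 ≈ 15.85185.
Error ≈ 9.33333 − 15.85185 ≈ -6.519.

-6.519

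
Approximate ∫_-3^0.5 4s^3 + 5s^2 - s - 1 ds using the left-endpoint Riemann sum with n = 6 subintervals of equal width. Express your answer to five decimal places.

-54.70370

Δs = (0.5 − (-3))/6 = 7/12.
Left endpoints: -3, -29/12, -11/6, -1.25, -2/3, -1/12.
f(-3) = -61, f(-29/12) = -5581/216, f(-11/6) = -757/108, f(-1.25) = 0.25, f(-2/3) = 19/27, f(-1/12) = -191/216.
Sum = Δs · [f(-3) + f(-29/12) + f(-11/6) + ...].
Sum ≈ -54.70370.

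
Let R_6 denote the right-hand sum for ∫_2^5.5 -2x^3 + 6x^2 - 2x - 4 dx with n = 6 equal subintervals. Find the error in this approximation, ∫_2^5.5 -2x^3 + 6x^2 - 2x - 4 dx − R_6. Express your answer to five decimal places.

Exact integral: ∫_2^5.5 f(x) dx = -173.03125.
R_6 ≈ -224.7960069.
Error ≈ -173.03125 − (-224.7960069) ≈ 51.76476.

51.76476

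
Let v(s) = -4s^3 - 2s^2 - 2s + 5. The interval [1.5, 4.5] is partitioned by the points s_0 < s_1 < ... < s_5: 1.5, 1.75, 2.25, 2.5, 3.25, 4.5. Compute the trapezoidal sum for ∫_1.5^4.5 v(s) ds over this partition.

-485.53125

Subinterval widths: 0.25, 0.5, 0.25, 0.75, 1.25.
v(1.5) = -16, v(1.75) = -26.0625, v(2.25) = -55.1875, v(2.5) = -75, v(3.25) = -159.9375, v(4.5) = -409.
On each subinterval the trapezoid contributes (Δs_i/2)·[v(s_{i-1}) + v(s_i)].
Sum = -485.53125.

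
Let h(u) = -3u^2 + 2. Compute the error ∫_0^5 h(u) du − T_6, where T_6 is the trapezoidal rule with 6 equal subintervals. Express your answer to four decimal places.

Exact integral: ∫_0^5 h(u) du = -115.
T_6 ≈ -116.736111.
Error ≈ -115 − (-116.736111) ≈ 1.7361.

1.7361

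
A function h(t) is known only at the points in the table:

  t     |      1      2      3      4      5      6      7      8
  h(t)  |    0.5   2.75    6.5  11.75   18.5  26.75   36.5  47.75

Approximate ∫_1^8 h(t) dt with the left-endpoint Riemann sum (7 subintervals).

Δt = 1.
Sum = 1·[0.5 + 2.75 + 6.5 + 11.75 + 18.5 + 26.75 + 36.5] = 103.25.

103.25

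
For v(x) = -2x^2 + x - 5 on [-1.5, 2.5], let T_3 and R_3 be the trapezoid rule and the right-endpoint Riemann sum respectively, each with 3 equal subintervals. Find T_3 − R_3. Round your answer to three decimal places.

T_3 ≈ -33.03704.
R_3 ≈ -35.70370.
T_3 − R_3 ≈ 2.667.

2.667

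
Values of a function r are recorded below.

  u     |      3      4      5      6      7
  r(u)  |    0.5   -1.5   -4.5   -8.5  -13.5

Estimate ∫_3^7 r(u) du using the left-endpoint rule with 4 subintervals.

Δu = 1.
Sum = 1·[0.5 + (-1.5) + (-4.5) + (-8.5)] = -14.

-14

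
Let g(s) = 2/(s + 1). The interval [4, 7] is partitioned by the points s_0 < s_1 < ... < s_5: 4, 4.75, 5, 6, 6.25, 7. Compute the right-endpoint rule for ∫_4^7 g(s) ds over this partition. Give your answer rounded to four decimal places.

Subinterval widths: 0.75, 0.25, 1, 0.25, 0.75.
Right endpoints: 4.75, 5, 6, 6.25, 7.
g(4.75) = 8/23, g(5) = 1/3, g(6) = 2/7, g(6.25) = 8/29, g(7) = 0.25.
Sum = Σ Δs_i · g(s_i).
Sum ≈ 0.8864.

0.8864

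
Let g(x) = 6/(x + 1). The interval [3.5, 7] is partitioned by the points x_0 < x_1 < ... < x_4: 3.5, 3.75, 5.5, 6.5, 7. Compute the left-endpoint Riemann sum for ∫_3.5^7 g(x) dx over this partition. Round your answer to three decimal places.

Subinterval widths: 0.25, 1.75, 1, 0.5.
Left endpoints: 3.5, 3.75, 5.5, 6.5.
g(3.5) = 4/3, g(3.75) = 24/19, g(5.5) = 12/13, g(6.5) = 0.8.
Sum = Σ Δx_i · g(x_i).
Sum ≈ 3.867.

3.867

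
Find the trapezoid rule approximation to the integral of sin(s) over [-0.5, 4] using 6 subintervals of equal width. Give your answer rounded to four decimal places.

Δs = (4 − (-0.5))/6 = 0.75.
f(-0.5) ≈ -0.4794, f(0.25) ≈ 0.2474, f(1) ≈ 0.8415, f(1.75) ≈ 0.9840, f(2.5) ≈ 0.5985, f(3.25) ≈ -0.1082, f(4) ≈ -0.7568.
T_6 = (Δs/2)·[f(s_0) + 2f(s_1) + ... + 2f(s_{5}) + f(s_6)].
Sum ≈ 1.4588.

1.4588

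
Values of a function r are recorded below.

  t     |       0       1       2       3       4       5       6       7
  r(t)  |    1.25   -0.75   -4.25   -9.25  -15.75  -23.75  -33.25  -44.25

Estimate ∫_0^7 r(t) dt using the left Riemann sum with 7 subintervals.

Δt = 1.
Sum = 1·[1.25 + (-0.75) + (-4.25) + (-9.25) + (-15.75) + (-23.75) + (-33.25)] = -85.75.

-85.75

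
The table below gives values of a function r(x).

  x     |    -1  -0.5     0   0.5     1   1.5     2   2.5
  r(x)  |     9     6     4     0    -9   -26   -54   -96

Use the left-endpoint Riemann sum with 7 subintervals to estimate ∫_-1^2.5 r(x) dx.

Δx = 0.5.
Sum = 0.5·[9 + 6 + 4 + 0 + (-9) + (-26) + (-54)] = -35.

-35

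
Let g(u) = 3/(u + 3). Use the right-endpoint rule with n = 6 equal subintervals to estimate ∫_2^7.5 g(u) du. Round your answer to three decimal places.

2.088

Δu = (7.5 − 2)/6 = 11/12.
Right endpoints: 35/12, 23/6, 4.75, 17/3, 79/12, 7.5.
g(35/12) = 36/71, g(23/6) = 18/41, g(4.75) = 12/31, g(17/3) = 9/26, g(79/12) = 36/115, g(7.5) = 2/7.
Sum = Δu · [g(35/12) + g(23/6) + g(4.75) + ...].
Sum ≈ 2.088.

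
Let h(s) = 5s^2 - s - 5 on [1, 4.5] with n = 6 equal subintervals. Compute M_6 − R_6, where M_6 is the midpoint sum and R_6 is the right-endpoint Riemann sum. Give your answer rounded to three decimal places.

-28.541

M_6 ≈ 122.58709.
R_6 ≈ 151.12789.
M_6 − R_6 ≈ -28.541.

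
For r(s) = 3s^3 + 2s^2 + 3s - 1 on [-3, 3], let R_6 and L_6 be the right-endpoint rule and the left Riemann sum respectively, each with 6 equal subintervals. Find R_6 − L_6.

180

R_6 = 122.
L_6 = -58.
R_6 − L_6 = 180.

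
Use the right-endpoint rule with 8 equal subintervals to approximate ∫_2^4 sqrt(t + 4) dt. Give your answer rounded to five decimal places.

5.33421

Δt = (4 − 2)/8 = 0.25.
Right endpoints: 2.25, 2.5, 2.75, 3, 3.25, 3.5, 3.75, 4.
f(2.25) ≈ 2.50000, f(2.5) ≈ 2.54951, f(2.75) ≈ 2.59808, f(3) ≈ 2.64575, f(3.25) ≈ 2.69258, f(3.5) ≈ 2.73861, f(3.75) ≈ 2.78388, f(4) ≈ 2.82843.
Sum = Δt · [f(2.25) + f(2.5) + f(2.75) + ...].
Sum ≈ 5.33421.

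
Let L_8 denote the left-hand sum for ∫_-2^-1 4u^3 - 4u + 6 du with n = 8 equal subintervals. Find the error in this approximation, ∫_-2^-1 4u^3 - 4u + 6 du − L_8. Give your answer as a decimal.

Exact integral: ∫_-2^-1 f(u) du = -3.
L_8 = -4.546875.
Error = -3 − (-4.546875) = 1.546875.

1.546875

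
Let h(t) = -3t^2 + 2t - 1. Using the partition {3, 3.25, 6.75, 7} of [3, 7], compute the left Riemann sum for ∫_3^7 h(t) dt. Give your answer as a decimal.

-128.203125

Subinterval widths: 0.25, 3.5, 0.25.
Left endpoints: 3, 3.25, 6.75.
h(3) = -22, h(3.25) = -26.1875, h(6.75) = -124.1875.
Sum = Σ Δt_i · h(t_i).
Sum = -128.203125.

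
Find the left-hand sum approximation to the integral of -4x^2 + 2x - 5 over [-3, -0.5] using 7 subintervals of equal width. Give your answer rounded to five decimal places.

Δx = (-0.5 − (-3))/7 = 5/14.
Left endpoints: -3, -37/14, -16/7, -27/14, -11/7, -17/14, -6/7.
f(-3) = -47, f(-37/14) = -1873/49, f(-16/7) = -1493/49, f(-27/14) = -1163/49, f(-11/7) = -883/49, f(-17/14) = -653/49, f(-6/7) = -473/49.
Sum = Δx · [f(-3) + f(-37/14) + f(-16/7) + ...].
Sum ≈ -64.43878.

-64.43878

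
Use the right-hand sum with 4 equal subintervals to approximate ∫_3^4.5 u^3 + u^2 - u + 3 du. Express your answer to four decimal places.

116.7979

Δu = (4.5 − 3)/4 = 0.375.
Right endpoints: 3.375, 3.75, 4.125, 4.5.
f(3.375) = 25323/512, f(3.75) = 66.046875, f(4.125) = 44073/512, f(4.5) = 109.875.
Sum = Δu · [f(3.375) + f(3.75) + f(4.125) + f(4.5)].
Sum ≈ 116.7979.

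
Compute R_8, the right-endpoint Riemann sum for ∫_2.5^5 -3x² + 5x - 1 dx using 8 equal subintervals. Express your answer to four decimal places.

-71.9580

Δx = (5 − 2.5)/8 = 0.3125.
Right endpoints: 2.8125, 3.125, 3.4375, 3.75, 4.0625, 4.375, 4.6875, 5.
f(2.8125) = -10.66796875, f(3.125) = -14.671875, f(3.4375) = -19.26171875, f(3.75) = -24.4375, f(4.0625) = -30.19921875, f(4.375) = -36.546875, f(4.6875) = -43.48046875, f(5) = -51.
Sum = Δx · [f(2.8125) + f(3.125) + f(3.4375) + ...].
Sum ≈ -71.9580.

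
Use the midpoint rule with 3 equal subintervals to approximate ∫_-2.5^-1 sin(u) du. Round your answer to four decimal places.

Δu = (-1 − (-2.5))/3 = 0.5.
Midpoints: -2.25, -1.75, -1.25.
f(-2.25) ≈ -0.7781, f(-1.75) ≈ -0.9840, f(-1.25) ≈ -0.9490.
Sum = Δu · [f(-2.25) + f(-1.75) + f(-1.25)].
Sum ≈ -1.3555.

-1.3555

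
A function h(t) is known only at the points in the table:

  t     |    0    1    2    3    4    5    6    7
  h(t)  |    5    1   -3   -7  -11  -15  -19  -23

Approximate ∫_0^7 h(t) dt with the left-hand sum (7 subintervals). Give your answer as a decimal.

-49

Δt = 1.
Sum = 1·[5 + 1 + (-3) + (-7) + (-11) + (-15) + (-19)] = -49.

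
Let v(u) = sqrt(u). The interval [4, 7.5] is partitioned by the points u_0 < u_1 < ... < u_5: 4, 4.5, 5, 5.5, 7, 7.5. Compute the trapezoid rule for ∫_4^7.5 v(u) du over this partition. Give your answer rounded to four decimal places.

Subinterval widths: 0.5, 0.5, 0.5, 1.5, 0.5.
v(4) ≈ 2.0000, v(4.5) ≈ 2.1213, v(5) ≈ 2.2361, v(5.5) ≈ 2.3452, v(7) ≈ 2.6458, v(7.5) ≈ 2.7386.
On each subinterval the trapezoid contributes (Δu_i/2)·[v(u_{i-1}) + v(u_i)].
Sum ≈ 8.3543.

8.3543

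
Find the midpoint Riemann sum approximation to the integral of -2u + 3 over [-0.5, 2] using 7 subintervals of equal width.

3.75

Δu = (2 − (-0.5))/7 = 5/14.
Midpoints: -9/28, 1/28, 11/28, 0.75, 31/28, 41/28, 51/28.
f(-9/28) = 51/14, f(1/28) = 41/14, f(11/28) = 31/14, f(0.75) = 1.5, f(31/28) = 11/14, f(41/28) = 1/14, f(51/28) = -9/14.
Sum = Δu · [f(-9/28) + f(1/28) + f(11/28) + ...].
Sum = 3.75.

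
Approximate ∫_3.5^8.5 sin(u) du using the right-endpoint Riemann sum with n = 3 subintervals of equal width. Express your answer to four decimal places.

0.7045

Δu = (8.5 − 3.5)/3 = 5/3.
Right endpoints: 31/6, 41/6, 8.5.
f(31/6) ≈ -0.8986, f(41/6) ≈ 0.5228, f(8.5) ≈ 0.7985.
Sum = Δu · [f(31/6) + f(41/6) + f(8.5)].
Sum ≈ 0.7045.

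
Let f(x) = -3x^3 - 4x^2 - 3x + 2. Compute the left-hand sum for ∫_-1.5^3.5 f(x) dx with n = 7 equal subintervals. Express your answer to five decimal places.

Δx = (3.5 − (-1.5))/7 = 5/7.
Left endpoints: -1.5, -11/14, -1/14, 9/14, 19/14, 29/14, 39/14.
f(-1.5) = 7.625, f(-11/14) = 9173/2744, f(-1/14) = 6023/2744, f(9/14) = -6527/2744, f(19/14) = -46477/2744, f(29/14) = -131827/2744, f(39/14) = -280577/2744.
Sum = Δx · [f(-1.5) + f(-11/14) + f(-1/14) + ...].
Sum ≈ -111.74745.

-111.74745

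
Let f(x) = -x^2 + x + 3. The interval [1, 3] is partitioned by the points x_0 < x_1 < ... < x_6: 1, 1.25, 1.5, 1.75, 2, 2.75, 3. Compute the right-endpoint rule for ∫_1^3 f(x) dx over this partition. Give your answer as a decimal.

-0.203125

Subinterval widths: 0.25, 0.25, 0.25, 0.25, 0.75, 0.25.
Right endpoints: 1.25, 1.5, 1.75, 2, 2.75, 3.
f(1.25) = 2.6875, f(1.5) = 2.25, f(1.75) = 1.6875, f(2) = 1, f(2.75) = -1.8125, f(3) = -3.
Sum = Σ Δx_i · f(x_i).
Sum = -0.203125.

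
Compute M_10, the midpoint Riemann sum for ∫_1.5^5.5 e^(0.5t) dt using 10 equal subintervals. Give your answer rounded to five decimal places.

27.00623

Δt = (5.5 − 1.5)/10 = 0.4.
Midpoints: 1.7, 2.1, 2.5, 2.9, 3.3, 3.7, 4.1, 4.5, 4.9, 5.3.
f(1.7) ≈ 2.33965, f(2.1) ≈ 2.85765, f(2.5) ≈ 3.49034, f(2.9) ≈ 4.26311, f(3.3) ≈ 5.20698, f(3.7) ≈ 6.35982, f(4.1) ≈ 7.76790, f(4.5) ≈ 9.48774, f(4.9) ≈ 11.58835, f(5.3) ≈ 14.15404.
Sum = Δt · [f(1.7) + f(2.1) + f(2.5) + ...].
Sum ≈ 27.00623.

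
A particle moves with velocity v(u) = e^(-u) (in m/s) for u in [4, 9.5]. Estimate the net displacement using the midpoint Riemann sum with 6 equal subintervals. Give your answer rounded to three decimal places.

Δu = (9.5 − 4)/6 = 11/12.
Midpoints: 107/24, 5.375, 151/24, 173/24, 8.125, 217/24.
v(107/24) ≈ 0.012, v(5.375) ≈ 0.005, v(151/24) ≈ 0.002, v(173/24) ≈ 0.001, v(8.125) ≈ 0.000, v(217/24) ≈ 0.000.
Sum = Δu · [v(107/24) + v(5.375) + v(151/24) + ...].
Sum ≈ 0.018.

0.018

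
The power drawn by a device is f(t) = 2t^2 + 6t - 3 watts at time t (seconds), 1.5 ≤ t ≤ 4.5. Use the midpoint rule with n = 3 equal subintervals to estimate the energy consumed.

103

Δt = (4.5 − 1.5)/3 = 1.
Midpoints: 2, 3, 4.
f(2) = 17, f(3) = 33, f(4) = 53.
Sum = Δt · [f(2) + f(3) + f(4)].
Sum = 103.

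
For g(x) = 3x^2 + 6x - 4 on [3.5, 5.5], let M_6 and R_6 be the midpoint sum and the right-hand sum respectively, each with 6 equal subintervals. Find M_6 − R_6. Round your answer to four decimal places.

-11.1667

M_6 ≈ 169.444444.
R_6 ≈ 180.611111.
M_6 − R_6 ≈ -11.1667.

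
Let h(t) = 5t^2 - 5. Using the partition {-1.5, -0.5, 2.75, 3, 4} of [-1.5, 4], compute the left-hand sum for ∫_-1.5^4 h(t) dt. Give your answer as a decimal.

Subinterval widths: 1, 3.25, 0.25, 1.
Left endpoints: -1.5, -0.5, 2.75, 3.
h(-1.5) = 6.25, h(-0.5) = -3.75, h(2.75) = 32.8125, h(3) = 40.
Sum = Σ Δt_i · h(t_i).
Sum = 42.265625.

42.265625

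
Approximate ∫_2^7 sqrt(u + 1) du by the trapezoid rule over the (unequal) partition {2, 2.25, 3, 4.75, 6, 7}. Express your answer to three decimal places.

Subinterval widths: 0.25, 0.75, 1.75, 1.25, 1.
f(2) ≈ 1.732, f(2.25) ≈ 1.803, f(3) ≈ 2.000, f(4.75) ≈ 2.398, f(6) ≈ 2.646, f(7) ≈ 2.828.
On each subinterval the trapezoid contributes (Δu_i/2)·[f(u_{i-1}) + f(u_i)].
Sum ≈ 11.605.

11.605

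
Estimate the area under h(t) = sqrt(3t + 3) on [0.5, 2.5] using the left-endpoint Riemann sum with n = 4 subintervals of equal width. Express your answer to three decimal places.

5.155

Δt = (2.5 − 0.5)/4 = 0.5.
Left endpoints: 0.5, 1, 1.5, 2.
h(0.5) ≈ 2.121, h(1) ≈ 2.449, h(1.5) ≈ 2.739, h(2) ≈ 3.000.
Sum = Δt · [h(0.5) + h(1) + h(1.5) + h(2)].
Sum ≈ 5.155.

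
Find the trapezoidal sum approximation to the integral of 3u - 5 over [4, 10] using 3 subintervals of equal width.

96

Δu = (10 − 4)/3 = 2.
f(4) = 7, f(6) = 13, f(8) = 19, f(10) = 25.
T_3 = (Δu/2)·[f(u_0) + 2f(u_1) + 2f(u_2) + f(u_3)].
Sum = 96.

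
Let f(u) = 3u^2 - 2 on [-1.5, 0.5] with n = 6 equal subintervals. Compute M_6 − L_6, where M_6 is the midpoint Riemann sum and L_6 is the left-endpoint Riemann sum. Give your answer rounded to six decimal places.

-1.166667

M_6 ≈ -0.55555556.
L_6 ≈ 0.61111111.
M_6 − L_6 ≈ -1.166667.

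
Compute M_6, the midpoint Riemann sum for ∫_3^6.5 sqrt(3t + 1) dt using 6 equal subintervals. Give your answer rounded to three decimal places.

Δt = (6.5 − 3)/6 = 7/12.
Midpoints: 79/24, 3.875, 107/24, 121/24, 5.625, 149/24.
f(79/24) ≈ 3.298, f(3.875) ≈ 3.553, f(107/24) ≈ 3.791, f(121/24) ≈ 4.016, f(5.625) ≈ 4.228, f(149/24) ≈ 4.430.
Sum = Δt · [f(79/24) + f(3.875) + f(107/24) + ...].
Sum ≈ 13.601.

13.601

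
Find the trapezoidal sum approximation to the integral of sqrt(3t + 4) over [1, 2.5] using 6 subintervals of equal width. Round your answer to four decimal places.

Δt = (2.5 − 1)/6 = 0.25.
f(1) ≈ 2.6458, f(1.25) ≈ 2.7839, f(1.5) ≈ 2.9155, f(1.75) ≈ 3.0414, f(2) ≈ 3.1623, f(2.25) ≈ 3.2787, f(2.5) ≈ 3.3912.
T_6 = (Δt/2)·[f(t_0) + 2f(t_1) + ... + 2f(t_{5}) + f(t_6)].
Sum ≈ 4.5500.

4.5500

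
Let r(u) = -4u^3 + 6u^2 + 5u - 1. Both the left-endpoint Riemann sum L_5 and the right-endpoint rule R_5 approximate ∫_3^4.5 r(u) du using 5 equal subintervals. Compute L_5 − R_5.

L_5 = -147.84.
R_5 = -202.29.
L_5 − R_5 = 54.45.

54.45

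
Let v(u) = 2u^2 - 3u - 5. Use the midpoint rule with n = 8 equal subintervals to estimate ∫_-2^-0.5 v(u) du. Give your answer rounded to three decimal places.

Δu = (-0.5 − (-2))/8 = 0.1875.
Midpoints: -1.90625, -1.71875, -1.53125, -1.34375, -1.15625, -0.96875, -0.78125, -0.59375.
v(-1.90625) = 4089/512, v(-1.71875) = 3105/512, v(-1.53125) = 2193/512, v(-1.34375) = 1353/512, v(-1.15625) = 585/512, v(-0.96875) = -111/512, v(-0.78125) = -735/512, v(-0.59375) = -1287/512.
Sum = Δu · [v(-1.90625) + v(-1.71875) + v(-1.53125) + ...].
Sum ≈ 3.366.

3.366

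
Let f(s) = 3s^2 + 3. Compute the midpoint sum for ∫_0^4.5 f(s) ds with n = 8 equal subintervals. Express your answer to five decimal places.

Δs = (4.5 − 0)/8 = 0.5625.
Midpoints: 0.28125, 0.84375, 1.40625, 1.96875, 2.53125, 3.09375, 3.65625, 4.21875.
f(0.28125) = 3315/1024, f(0.84375) = 5259/1024, f(1.40625) = 9147/1024, f(1.96875) = 14979/1024, f(2.53125) = 22755/1024, f(3.09375) = 32475/1024, f(3.65625) = 44139/1024, f(4.21875) = 57747/1024.
Sum = Δs · [f(0.28125) + f(0.84375) + f(1.40625) + ...].
Sum ≈ 104.26904.

104.26904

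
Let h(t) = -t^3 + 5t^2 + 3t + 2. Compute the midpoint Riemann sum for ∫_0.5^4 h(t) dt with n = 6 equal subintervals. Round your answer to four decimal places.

73.2726

Δt = (4 − 0.5)/6 = 7/12.
Midpoints: 19/24, 1.375, 47/24, 61/24, 3.125, 89/24.
h(19/24) = 96941/13824, h(1.375) = 6645/512, h(47/24) = 270121/13824, h(61/24) = 352595/13824, h(3.125) = 15199/512, h(89/24) = 426991/13824.
Sum = Δt · [h(19/24) + h(1.375) + h(47/24) + ...].
Sum ≈ 73.2726.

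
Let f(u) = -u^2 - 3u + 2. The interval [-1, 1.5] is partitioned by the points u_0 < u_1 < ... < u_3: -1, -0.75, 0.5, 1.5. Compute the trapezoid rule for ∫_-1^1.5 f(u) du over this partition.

Subinterval widths: 0.25, 1.25, 1.
f(-1) = 4, f(-0.75) = 3.6875, f(0.5) = 0.25, f(1.5) = -4.75.
On each subinterval the trapezoid contributes (Δu_i/2)·[f(u_{i-1}) + f(u_i)].
Sum = 1.171875.

1.171875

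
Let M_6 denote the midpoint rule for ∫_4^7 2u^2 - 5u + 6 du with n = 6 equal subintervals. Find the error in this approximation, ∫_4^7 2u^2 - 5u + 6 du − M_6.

Exact integral: ∫_4^7 f(u) du = 121.5.
M_6 = 121.375.
Error = 121.5 − 121.375 = 0.125.

0.125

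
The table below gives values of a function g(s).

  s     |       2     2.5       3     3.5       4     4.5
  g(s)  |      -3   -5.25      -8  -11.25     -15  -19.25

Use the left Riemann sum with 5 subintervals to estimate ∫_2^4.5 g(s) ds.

Δs = 0.5.
Sum = 0.5·[(-3) + (-5.25) + (-8) + (-11.25) + (-15)] = -21.25.

-21.25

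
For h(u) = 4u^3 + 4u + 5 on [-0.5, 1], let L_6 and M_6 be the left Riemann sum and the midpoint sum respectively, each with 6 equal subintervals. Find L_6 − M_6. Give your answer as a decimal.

-1.2421875

L_6 = 8.671875.
M_6 = 9.9140625.
L_6 − M_6 = -1.2421875.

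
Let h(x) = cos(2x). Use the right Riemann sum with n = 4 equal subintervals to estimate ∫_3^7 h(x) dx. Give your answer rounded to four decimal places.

-0.0040

Δx = (7 − 3)/4 = 1.
Right endpoints: 4, 5, 6, 7.
h(4) ≈ -0.1455, h(5) ≈ -0.8391, h(6) ≈ 0.8439, h(7) ≈ 0.1367.
Sum = Δx · [h(4) + h(5) + h(6) + h(7)].
Sum ≈ -0.0040.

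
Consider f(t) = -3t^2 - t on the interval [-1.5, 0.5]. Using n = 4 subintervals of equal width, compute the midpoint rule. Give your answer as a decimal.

-2.375

Δt = (0.5 − (-1.5))/4 = 0.5.
Midpoints: -1.25, -0.75, -0.25, 0.25.
f(-1.25) = -3.4375, f(-0.75) = -0.9375, f(-0.25) = 0.0625, f(0.25) = -0.4375.
Sum = Δt · [f(-1.25) + f(-0.75) + f(-0.25) + f(0.25)].
Sum = -2.375.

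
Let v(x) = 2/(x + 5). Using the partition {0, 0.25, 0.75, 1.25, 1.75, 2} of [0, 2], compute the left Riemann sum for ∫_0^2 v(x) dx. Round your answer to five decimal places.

Subinterval widths: 0.25, 0.5, 0.5, 0.5, 0.25.
Left endpoints: 0, 0.25, 0.75, 1.25, 1.75.
v(0) = 0.4, v(0.25) = 8/21, v(0.75) = 8/23, v(1.25) = 0.32, v(1.75) = 8/27.
Sum = Σ Δx_i · v(x_i).
Sum ≈ 0.69846.

0.69846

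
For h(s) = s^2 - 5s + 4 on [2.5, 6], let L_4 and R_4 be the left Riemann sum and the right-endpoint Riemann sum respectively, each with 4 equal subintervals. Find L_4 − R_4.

-10.71875

L_4 = 1.50390625.
R_4 = 12.22265625.
L_4 − R_4 = -10.71875.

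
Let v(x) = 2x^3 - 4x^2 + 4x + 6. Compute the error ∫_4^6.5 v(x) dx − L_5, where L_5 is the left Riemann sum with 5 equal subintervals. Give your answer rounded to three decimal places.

Exact integral: ∫_4^6.5 v(x) dx ≈ 551.19792.
L_5 = 472.5.
Error ≈ 551.19792 − 472.5 ≈ 78.698.

78.698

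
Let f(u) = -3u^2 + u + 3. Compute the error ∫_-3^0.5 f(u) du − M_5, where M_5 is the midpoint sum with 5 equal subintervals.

Exact integral: ∫_-3^0.5 f(u) du = -21.
M_5 = -20.57125.
Error = -21 − (-20.57125) = -0.42875.

-0.42875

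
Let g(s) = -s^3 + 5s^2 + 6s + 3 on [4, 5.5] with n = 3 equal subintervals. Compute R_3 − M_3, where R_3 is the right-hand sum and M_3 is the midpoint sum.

R_3 = 47.
M_3 = 53.3984375.
R_3 − M_3 = -6.3984375.

-6.3984375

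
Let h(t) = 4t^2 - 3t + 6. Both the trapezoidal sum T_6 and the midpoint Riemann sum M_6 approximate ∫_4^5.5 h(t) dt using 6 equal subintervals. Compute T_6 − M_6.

T_6 = 124.1875.
M_6 = 124.09375.
T_6 − M_6 = 0.09375.

0.09375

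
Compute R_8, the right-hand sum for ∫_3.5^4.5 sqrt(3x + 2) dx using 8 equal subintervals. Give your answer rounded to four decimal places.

3.7649

Δx = (4.5 − 3.5)/8 = 0.125.
Right endpoints: 3.625, 3.75, 3.875, 4, 4.125, 4.25, 4.375, 4.5.
f(3.625) ≈ 3.5882, f(3.75) ≈ 3.6401, f(3.875) ≈ 3.6912, f(4) ≈ 3.7417, f(4.125) ≈ 3.7914, f(4.25) ≈ 3.8406, f(4.375) ≈ 3.8891, f(4.5) ≈ 3.9370.
Sum = Δx · [f(3.625) + f(3.75) + f(3.875) + ...].
Sum ≈ 3.7649.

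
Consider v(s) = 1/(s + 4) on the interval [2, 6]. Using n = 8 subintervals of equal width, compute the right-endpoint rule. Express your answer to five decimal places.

Δs = (6 − 2)/8 = 0.5.
Right endpoints: 2.5, 3, 3.5, 4, 4.5, 5, 5.5, 6.
v(2.5) = 2/13, v(3) = 1/7, v(3.5) = 2/15, v(4) = 0.125, v(4.5) = 2/17, v(5) = 1/9, v(5.5) = 2/19, v(6) = 0.1.
Sum = Δs · [v(2.5) + v(3) + v(3.5) + ...].
Sum ≈ 0.49453.

0.49453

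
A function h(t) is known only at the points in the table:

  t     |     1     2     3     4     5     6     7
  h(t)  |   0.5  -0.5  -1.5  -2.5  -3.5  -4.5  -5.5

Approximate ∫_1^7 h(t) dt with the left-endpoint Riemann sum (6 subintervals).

Δt = 1.
Sum = 1·[0.5 + (-0.5) + (-1.5) + (-2.5) + (-3.5) + (-4.5)] = -12.

-12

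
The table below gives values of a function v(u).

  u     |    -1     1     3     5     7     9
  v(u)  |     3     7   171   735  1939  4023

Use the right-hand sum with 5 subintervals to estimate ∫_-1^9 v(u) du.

13750

Δu = 2.
Sum = 2·[7 + 171 + 735 + 1939 + 4023] = 13750.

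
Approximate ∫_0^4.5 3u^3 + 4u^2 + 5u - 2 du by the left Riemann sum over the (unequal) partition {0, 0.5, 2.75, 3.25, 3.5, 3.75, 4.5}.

316.96875

Subinterval widths: 0.5, 2.25, 0.5, 0.25, 0.25, 0.75.
Left endpoints: 0, 0.5, 2.75, 3.25, 3.5, 3.75.
f(0) = -2, f(0.5) = 1.875, f(2.75) = 104.390625, f(3.25) = 159.484375, f(3.5) = 193.125, f(3.75) = 231.203125.
Sum = Σ Δu_i · f(u_i).
Sum = 316.96875.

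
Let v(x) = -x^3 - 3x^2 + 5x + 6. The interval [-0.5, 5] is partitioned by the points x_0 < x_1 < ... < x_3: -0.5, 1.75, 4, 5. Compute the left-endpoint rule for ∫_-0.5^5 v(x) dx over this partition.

-79.07421875

Subinterval widths: 2.25, 2.25, 1.
Left endpoints: -0.5, 1.75, 4.
v(-0.5) = 2.875, v(1.75) = 0.203125, v(4) = -86.
Sum = Σ Δx_i · v(x_i).
Sum = -79.07421875.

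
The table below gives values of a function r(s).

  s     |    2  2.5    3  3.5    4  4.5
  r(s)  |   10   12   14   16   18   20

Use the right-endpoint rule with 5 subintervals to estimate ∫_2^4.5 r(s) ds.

40

Δs = 0.5.
Sum = 0.5·[12 + 14 + 16 + 18 + 20] = 40.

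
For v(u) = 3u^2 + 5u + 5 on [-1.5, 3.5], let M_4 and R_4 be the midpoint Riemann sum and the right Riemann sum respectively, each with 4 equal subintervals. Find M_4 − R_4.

M_4 = 94.296875.
R_4 = 134.53125.
M_4 − R_4 = -40.234375.

-40.234375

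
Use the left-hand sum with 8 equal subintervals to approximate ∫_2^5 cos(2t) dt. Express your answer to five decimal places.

0.13612

Δt = (5 − 2)/8 = 0.375.
Left endpoints: 2, 2.375, 2.75, 3.125, 3.5, 3.875, 4.25, 4.625.
f(2) ≈ -0.65364, f(2.375) ≈ 0.03760, f(2.75) ≈ 0.70867, f(3.125) ≈ 0.99945, f(3.5) ≈ 0.75390, f(3.875) ≈ 0.10379, f(4.25) ≈ -0.60201, f(4.625) ≈ -0.98477.
Sum = Δt · [f(2) + f(2.375) + f(2.75) + ...].
Sum ≈ 0.13612.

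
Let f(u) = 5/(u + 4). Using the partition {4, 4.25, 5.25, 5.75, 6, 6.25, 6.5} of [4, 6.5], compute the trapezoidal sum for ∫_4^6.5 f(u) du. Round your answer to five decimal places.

Subinterval widths: 0.25, 1, 0.5, 0.25, 0.25, 0.25.
f(4) = 0.625, f(4.25) = 20/33, f(5.25) = 20/37, f(5.75) = 20/39, f(6) = 0.5, f(6.25) = 20/41, f(6.5) = 10/21.
On each subinterval the trapezoid contributes (Δu_i/2)·[f(u_{i-1}) + f(u_i)].
Sum ≈ 1.36110.

1.36110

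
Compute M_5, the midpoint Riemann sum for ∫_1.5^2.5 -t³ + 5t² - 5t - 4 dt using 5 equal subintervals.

-2.08

Δt = (2.5 − 1.5)/5 = 0.2.
Midpoints: 1.6, 1.8, 2, 2.2, 2.4.
f(1.6) = -3.296, f(1.8) = -2.632, f(2) = -2, f(2.2) = -1.448, f(2.4) = -1.024.
Sum = Δt · [f(1.6) + f(1.8) + f(2) + f(2.2) + f(2.4)].
Sum = -2.08.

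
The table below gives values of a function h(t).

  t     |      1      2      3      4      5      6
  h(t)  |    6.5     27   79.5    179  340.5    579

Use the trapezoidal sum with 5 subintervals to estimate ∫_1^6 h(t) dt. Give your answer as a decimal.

918.75

Δt = 1.
T_5 = (1/2)·[6.5 + 2·27 + 2·79.5 + 2·179 + 2·340.5 + 579] = 918.75.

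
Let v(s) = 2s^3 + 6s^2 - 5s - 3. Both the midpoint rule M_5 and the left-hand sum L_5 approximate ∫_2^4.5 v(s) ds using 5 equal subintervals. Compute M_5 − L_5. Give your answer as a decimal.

58.828125

M_5 = 313.828125.
L_5 = 255.
M_5 − L_5 = 58.828125.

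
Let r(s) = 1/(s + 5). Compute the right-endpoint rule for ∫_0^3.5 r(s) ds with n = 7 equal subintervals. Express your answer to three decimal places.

0.511

Δs = (3.5 − 0)/7 = 0.5.
Right endpoints: 0.5, 1, 1.5, 2, 2.5, 3, 3.5.
r(0.5) = 2/11, r(1) = 1/6, r(1.5) = 2/13, r(2) = 1/7, r(2.5) = 2/15, r(3) = 0.125, r(3.5) = 2/17.
Sum = Δs · [r(0.5) + r(1) + r(1.5) + ...].
Sum ≈ 0.511.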